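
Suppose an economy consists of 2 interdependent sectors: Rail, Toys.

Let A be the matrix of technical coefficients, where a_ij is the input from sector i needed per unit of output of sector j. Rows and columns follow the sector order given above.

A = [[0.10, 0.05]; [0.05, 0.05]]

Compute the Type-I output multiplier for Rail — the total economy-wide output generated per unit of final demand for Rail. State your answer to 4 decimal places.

I − A =
  [   0.90    -0.05]
  [  -0.05     0.95]
det(I−A) = (0.90)(0.95) − (-0.05)(-0.05) = 0.8525
adj(I−A) = [[0.95, 0.05], [0.05, 0.90]]
(I − A)⁻¹ = adj(I−A) / det(I−A) ≈
  [   1.11437     0.05865]
  [   0.05865     1.05572]
The output multiplier for sector j is the column-j sum of the Leontief inverse (I − A)⁻¹ = adj(I−A) / det(I−A).
Column R of adj(I−A): (0.95, 0.05); det(I−A) = 0.8525.
m_R = (0.95 + 0.05) / 0.8525 = 1.00 / 0.8525 ≈ 1.1730.

m_R = 1.1730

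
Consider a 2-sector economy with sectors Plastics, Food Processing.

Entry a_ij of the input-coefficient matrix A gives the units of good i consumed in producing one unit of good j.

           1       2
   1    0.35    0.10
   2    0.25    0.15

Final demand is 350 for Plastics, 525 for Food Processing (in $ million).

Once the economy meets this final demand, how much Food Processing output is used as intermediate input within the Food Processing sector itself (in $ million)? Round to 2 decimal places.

z_22 = 121.92

I − A =
  [   0.65    -0.10]
  [  -0.25     0.85]
det(I−A) = (0.65)(0.85) − (-0.10)(-0.25) = 0.5275
adj(I−A) = [[0.85, 0.10], [0.25, 0.65]]
(I − A)⁻¹ = adj(I−A) / det(I−A) ≈
  [   1.6114     0.1896]
  [   0.4739     1.2322]
First solve x = (I − A)⁻¹ d = adj(I−A)·d / det(I−A); in particular x_2 = (0.25·350 + 0.65·525) / 0.5275 = 428.75 / 0.5275 ≈ 812.7962.
Intermediate flow from 2 to 2: z_22 = a_22 · x_2 = 0.15 × 428.75 / 0.5275 = 64.3125 / 0.5275 ≈ 121.92.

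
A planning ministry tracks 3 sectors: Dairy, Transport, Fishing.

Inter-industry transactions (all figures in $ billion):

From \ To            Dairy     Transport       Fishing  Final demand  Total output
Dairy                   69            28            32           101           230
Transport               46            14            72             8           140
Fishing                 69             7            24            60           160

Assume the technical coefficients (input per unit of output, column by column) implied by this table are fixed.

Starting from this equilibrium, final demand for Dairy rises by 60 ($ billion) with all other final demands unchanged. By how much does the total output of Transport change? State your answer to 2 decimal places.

Technical coefficients a_ij = z_ij / X_j:
  a_DD = 69/230 = 0.30, a_TD = 46/230 = 0.20, a_FD = 69/230 = 0.30
  a_DT = 28/140 = 0.20, a_TT = 14/140 = 0.10, a_FT = 7/140 = 0.05
  a_DF = 32/160 = 0.20, a_TF = 72/160 = 0.45, a_FF = 24/160 = 0.15
I − A =
  [   0.70    -0.20    -0.20]
  [  -0.20     0.90    -0.45]
  [  -0.30    -0.05     0.85]
Cofactors of I−A, C_ij = (−1)^(i+j)·(minor ij) (rows/columns in the sector order above):
  C_11 = (0.90)(0.85) − (-0.45)(-0.05) = 0.7425
  C_12 = −[(-0.20)(0.85) − (-0.45)(-0.30)] = 0.3050
  C_13 = (-0.20)(-0.05) − (0.90)(-0.30) = 0.2800
  C_21 = −[(-0.20)(0.85) − (-0.20)(-0.05)] = 0.1800
  C_22 = (0.70)(0.85) − (-0.20)(-0.30) = 0.5350
  C_23 = −[(0.70)(-0.05) − (-0.20)(-0.30)] = 0.0950
  C_31 = (-0.20)(-0.45) − (-0.20)(0.90) = 0.2700
  C_32 = −[(0.70)(-0.45) − (-0.20)(-0.20)] = 0.3550
  C_33 = (0.70)(0.90) − (-0.20)(-0.20) = 0.5900
det(I−A) = Σ_j (I−A)_1j·C_1j = (0.70)(0.7425) + (-0.20)(0.3050) + (-0.20)(0.2800) = 0.40275
adj(I−A) = Cᵀ =
  [ 0.7425   0.1800   0.2700]
  [ 0.3050   0.5350   0.3550]
  [ 0.2800   0.0950   0.5900]
(I − A)⁻¹ = adj(I−A) / det(I−A) ≈
  [   1.8436     0.4469     0.6704]
  [   0.7573     1.3284     0.8814]
  [   0.6952     0.2359     1.4649]
Δx = (I − A)⁻¹ Δd with Δd having +60 in the Dairy component and 0 elsewhere.
So Δx_T = L_TD · (+60), where L_TD = adj(I−A)_TD / det(I−A) = 0.3050 / 0.40275.
Δx_T = 0.3050 × (+60) / 0.40275 = 18.30 / 0.40275 ≈ 45.44.

Δx_T = 45.44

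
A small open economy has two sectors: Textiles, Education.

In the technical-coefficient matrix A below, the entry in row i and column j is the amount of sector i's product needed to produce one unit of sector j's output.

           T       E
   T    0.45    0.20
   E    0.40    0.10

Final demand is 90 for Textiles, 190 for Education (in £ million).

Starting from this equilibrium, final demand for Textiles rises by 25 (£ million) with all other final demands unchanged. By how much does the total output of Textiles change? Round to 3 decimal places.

I − A =
  [   0.55    -0.20]
  [  -0.40     0.90]
det(I−A) = (0.55)(0.90) − (-0.20)(-0.40) = 0.4150
adj(I−A) = [[0.90, 0.20], [0.40, 0.55]]
(I − A)⁻¹ = adj(I−A) / det(I−A) ≈
  [   2.1687     0.4819]
  [   0.9639     1.3253]
Δx = (I − A)⁻¹ Δd with Δd having +25 in the Textiles component and 0 elsewhere.
So Δx_T = L_TT · (+25), where L_TT = adj(I−A)_TT / det(I−A) = 0.90 / 0.4150.
Δx_T = 0.90 × (+25) / 0.4150 = 22.50 / 0.4150 ≈ 54.217.

Δx_T = 54.217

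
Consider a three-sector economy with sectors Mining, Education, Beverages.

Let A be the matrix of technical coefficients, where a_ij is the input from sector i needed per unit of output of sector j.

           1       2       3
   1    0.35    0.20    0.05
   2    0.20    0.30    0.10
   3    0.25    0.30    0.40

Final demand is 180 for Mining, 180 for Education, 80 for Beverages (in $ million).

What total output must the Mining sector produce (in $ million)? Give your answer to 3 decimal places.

I − A =
  [   0.65    -0.20    -0.05]
  [  -0.20     0.70    -0.10]
  [  -0.25    -0.30     0.60]
Cofactors of I−A, C_ij = (−1)^(i+j)·(minor ij) (rows/columns in the sector order above):
  C_11 = (0.70)(0.60) − (-0.10)(-0.30) = 0.3900
  C_12 = −[(-0.20)(0.60) − (-0.10)(-0.25)] = 0.1450
  C_13 = (-0.20)(-0.30) − (0.70)(-0.25) = 0.2350
  C_21 = −[(-0.20)(0.60) − (-0.05)(-0.30)] = 0.1350
  C_22 = (0.65)(0.60) − (-0.05)(-0.25) = 0.3775
  C_23 = −[(0.65)(-0.30) − (-0.20)(-0.25)] = 0.2450
  C_31 = (-0.20)(-0.10) − (-0.05)(0.70) = 0.0550
  C_32 = −[(0.65)(-0.10) − (-0.05)(-0.20)] = 0.0750
  C_33 = (0.65)(0.70) − (-0.20)(-0.20) = 0.4150
det(I−A) = Σ_j (I−A)_1j·C_1j = (0.65)(0.3900) + (-0.20)(0.1450) + (-0.05)(0.2350) = 0.21275
adj(I−A) = Cᵀ =
  [ 0.3900   0.1350   0.0550]
  [ 0.1450   0.3775   0.0750]
  [ 0.2350   0.2450   0.4150]
(I − A)⁻¹ = adj(I−A) / det(I−A) ≈
  [   1.8331     0.6345     0.2585]
  [   0.6816     1.7744     0.3525]
  [   1.1046     1.1516     1.9506]
x = (I − A)⁻¹ d = adj(I−A)·d / det(I−A), with det(I−A) = 0.21275:
  x_1 = (0.3900·180 + 0.1350·180 + 0.0550·80) / 0.21275 = 98.90 / 0.21275 ≈ 464.865
  x_2 = (0.1450·180 + 0.3775·180 + 0.0750·80) / 0.21275 = 100.05 / 0.21275 ≈ 470.270
  x_3 = (0.2350·180 + 0.2450·180 + 0.4150·80) / 0.21275 = 119.60 / 0.21275 ≈ 562.162

x_1 = 464.865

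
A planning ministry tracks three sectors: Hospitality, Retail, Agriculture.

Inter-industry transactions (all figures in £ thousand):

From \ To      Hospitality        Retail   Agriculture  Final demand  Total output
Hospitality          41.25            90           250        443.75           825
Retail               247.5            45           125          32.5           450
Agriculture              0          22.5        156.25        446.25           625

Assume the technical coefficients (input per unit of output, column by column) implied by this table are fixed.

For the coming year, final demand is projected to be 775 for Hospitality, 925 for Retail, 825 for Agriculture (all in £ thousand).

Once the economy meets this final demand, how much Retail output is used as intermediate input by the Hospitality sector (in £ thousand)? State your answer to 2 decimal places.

z_21 = 517.93

Technical coefficients a_ij = z_ij / X_j:
  a_11 = 41.25/825 = 0.05, a_21 = 247.5/825 = 0.30, a_31 = 0/825 = 0.00
  a_12 = 90/450 = 0.20, a_22 = 45/450 = 0.10, a_32 = 22.5/450 = 0.05
  a_13 = 250/625 = 0.40, a_23 = 125/625 = 0.20, a_33 = 156.25/625 = 0.25
I − A =
  [   0.95    -0.20    -0.40]
  [  -0.30     0.90    -0.20]
  [   0.00    -0.05     0.75]
Cofactors of I−A, C_ij = (−1)^(i+j)·(minor ij) (rows/columns in the sector order above):
  C_11 = (0.90)(0.75) − (-0.20)(-0.05) = 0.6650
  C_12 = −[(-0.30)(0.75) − (-0.20)(0.00)] = 0.2250
  C_13 = (-0.30)(-0.05) − (0.90)(0.00) = 0.0150
  C_21 = −[(-0.20)(0.75) − (-0.40)(-0.05)] = 0.1700
  C_22 = (0.95)(0.75) − (-0.40)(0.00) = 0.7125
  C_23 = −[(0.95)(-0.05) − (-0.20)(0.00)] = 0.0475
  C_31 = (-0.20)(-0.20) − (-0.40)(0.90) = 0.4000
  C_32 = −[(0.95)(-0.20) − (-0.40)(-0.30)] = 0.3100
  C_33 = (0.95)(0.90) − (-0.20)(-0.30) = 0.7950
det(I−A) = Σ_j (I−A)_1j·C_1j = (0.95)(0.6650) + (-0.20)(0.2250) + (-0.40)(0.0150) = 0.58075
adj(I−A) = Cᵀ =
  [ 0.6650   0.1700   0.4000]
  [ 0.2250   0.7125   0.3100]
  [ 0.0150   0.0475   0.7950]
(I − A)⁻¹ = adj(I−A) / det(I−A) ≈
  [   1.1451     0.2927     0.6888]
  [   0.3874     1.2269     0.5338]
  [   0.0258     0.0818     1.3689]
First solve x = (I − A)⁻¹ d = adj(I−A)·d / det(I−A); in particular x_1 = (0.6650·775 + 0.1700·925 + 0.4000·825) / 0.58075 = 1002.625 / 0.58075 ≈ 1726.4313.
Intermediate flow from 2 to 1: z_21 = a_21 · x_1 = 0.30 × 1002.625 / 0.58075 = 300.7875 / 0.58075 ≈ 517.93.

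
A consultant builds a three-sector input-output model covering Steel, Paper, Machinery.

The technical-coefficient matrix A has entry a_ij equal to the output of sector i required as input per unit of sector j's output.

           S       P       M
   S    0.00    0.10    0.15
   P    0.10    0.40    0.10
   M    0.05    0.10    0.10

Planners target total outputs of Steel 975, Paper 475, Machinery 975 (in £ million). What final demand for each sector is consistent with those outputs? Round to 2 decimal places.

I − A =
  [   1.00    -0.10    -0.15]
  [  -0.10     0.60    -0.10]
  [  -0.05    -0.10     0.90]
d = (I − A) x:
  d_S = (+1.00)·975 + (-0.10)·475 + (-0.15)·975 = 781.25
  d_P = (-0.10)·975 + (+0.60)·475 + (-0.10)·975 = 90.00
  d_M = (-0.05)·975 + (-0.10)·475 + (+0.90)·975 = 781.25

d_S = 781.25, d_P = 90.00, d_M = 781.25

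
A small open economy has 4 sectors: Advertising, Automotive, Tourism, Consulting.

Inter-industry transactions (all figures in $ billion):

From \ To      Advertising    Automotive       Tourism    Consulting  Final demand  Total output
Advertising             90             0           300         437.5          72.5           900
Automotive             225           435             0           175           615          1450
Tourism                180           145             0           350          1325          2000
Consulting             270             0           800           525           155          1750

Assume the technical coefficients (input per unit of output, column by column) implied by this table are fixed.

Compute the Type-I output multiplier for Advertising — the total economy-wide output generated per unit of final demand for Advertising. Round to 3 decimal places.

m_1 = 3.605

Technical coefficients a_ij = z_ij / X_j:
  a_11 = 90/900 = 0.10, a_21 = 225/900 = 0.25, a_31 = 180/900 = 0.20, a_41 = 270/900 = 0.30
  a_12 = 0/1450 = 0.00, a_22 = 435/1450 = 0.30, a_32 = 145/1450 = 0.10, a_42 = 0/1450 = 0.00
  a_13 = 300/2000 = 0.15, a_23 = 0/2000 = 0.00, a_33 = 0/2000 = 0.00, a_43 = 800/2000 = 0.40
  a_14 = 437.5/1750 = 0.25, a_24 = 175/1750 = 0.10, a_34 = 350/1750 = 0.20, a_44 = 525/1750 = 0.30
I − A =
  [   0.90     0.00    -0.15    -0.25]
  [  -0.25     0.70     0.00    -0.10]
  [  -0.20    -0.10     1.00    -0.20]
  [  -0.30     0.00    -0.40     0.70]
Compute the cofactors C_ij = (−1)^(i+j)·(3×3 minor ij) of I−A; the adjugate is their transpose:
adj(I−A) = Cᵀ =
  [ 0.43000   0.02050   0.14350   0.19750]
  [ 0.19300   0.43300   0.09175   0.15700]
  [ 0.16050   0.05550   0.38850   0.17625]
  [ 0.27600   0.04050   0.28350   0.60525]
det(I−A) = Σ_j (I−A)_1j·C_1j = (0.90)(0.43000) + (0.00)(0.19300) + (-0.15)(0.16050) + (-0.25)(0.27600) = 0.293925
(I − A)⁻¹ = adj(I−A) / det(I−A) ≈
  [   1.4630     0.0697     0.4882     0.6719]
  [   0.6566     1.4732     0.3122     0.5341]
  [   0.5461     0.1888     1.3218     0.5996]
  [   0.9390     0.1378     0.9645     2.0592]
The output multiplier for sector j is the column-j sum of the Leontief inverse (I − A)⁻¹ = adj(I−A) / det(I−A).
Column 1 of adj(I−A): (0.43000, 0.19300, 0.16050, 0.27600); det(I−A) = 0.293925.
m_1 = (0.43000 + 0.19300 + 0.16050 + 0.27600) / 0.293925 = 1.0595 / 0.293925 ≈ 3.605.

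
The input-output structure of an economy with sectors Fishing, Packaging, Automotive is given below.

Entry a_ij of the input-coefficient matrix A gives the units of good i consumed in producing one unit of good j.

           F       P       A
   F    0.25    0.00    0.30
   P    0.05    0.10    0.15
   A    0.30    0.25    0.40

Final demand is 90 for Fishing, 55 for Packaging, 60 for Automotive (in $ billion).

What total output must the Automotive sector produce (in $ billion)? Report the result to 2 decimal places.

I − A =
  [   0.75     0.00    -0.30]
  [  -0.05     0.90    -0.15]
  [  -0.30    -0.25     0.60]
Cofactors of I−A, C_ij = (−1)^(i+j)·(minor ij) (rows/columns in the sector order above):
  C_11 = (0.90)(0.60) − (-0.15)(-0.25) = 0.5025
  C_12 = −[(-0.05)(0.60) − (-0.15)(-0.30)] = 0.0750
  C_13 = (-0.05)(-0.25) − (0.90)(-0.30) = 0.2825
  C_21 = −[(0.00)(0.60) − (-0.30)(-0.25)] = 0.0750
  C_22 = (0.75)(0.60) − (-0.30)(-0.30) = 0.3600
  C_23 = −[(0.75)(-0.25) − (0.00)(-0.30)] = 0.1875
  C_31 = (0.00)(-0.15) − (-0.30)(0.90) = 0.2700
  C_32 = −[(0.75)(-0.15) − (-0.30)(-0.05)] = 0.1275
  C_33 = (0.75)(0.90) − (0.00)(-0.05) = 0.6750
det(I−A) = Σ_j (I−A)_1j·C_1j = (0.75)(0.5025) + (0.00)(0.0750) + (-0.30)(0.2825) = 0.292125
adj(I−A) = Cᵀ =
  [ 0.5025   0.0750   0.2700]
  [ 0.0750   0.3600   0.1275]
  [ 0.2825   0.1875   0.6750]
(I − A)⁻¹ = adj(I−A) / det(I−A) ≈
  [   1.7202     0.2567     0.9243]
  [   0.2567     1.2323     0.4365]
  [   0.9671     0.6418     2.3107]
x = (I − A)⁻¹ d = adj(I−A)·d / det(I−A), with det(I−A) = 0.292125:
  x_F = (0.5025·90 + 0.0750·55 + 0.2700·60) / 0.292125 = 65.55 / 0.292125 ≈ 224.39
  x_P = (0.0750·90 + 0.3600·55 + 0.1275·60) / 0.292125 = 34.20 / 0.292125 ≈ 117.07
  x_A = (0.2825·90 + 0.1875·55 + 0.6750·60) / 0.292125 = 76.2375 / 0.292125 ≈ 260.98

x_A = 260.98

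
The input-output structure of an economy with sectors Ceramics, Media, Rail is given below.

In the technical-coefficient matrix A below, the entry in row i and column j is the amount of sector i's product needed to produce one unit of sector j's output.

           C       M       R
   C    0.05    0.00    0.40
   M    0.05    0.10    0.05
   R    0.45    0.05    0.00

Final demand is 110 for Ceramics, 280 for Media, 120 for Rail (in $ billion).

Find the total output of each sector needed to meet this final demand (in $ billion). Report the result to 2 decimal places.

x_C = 213.92, x_M = 335.94, x_R = 233.06

I − A =
  [   0.95     0.00    -0.40]
  [  -0.05     0.90    -0.05]
  [  -0.45    -0.05     1.00]
Cofactors of I−A, C_ij = (−1)^(i+j)·(minor ij) (rows/columns in the sector order above):
  C_11 = (0.90)(1.00) − (-0.05)(-0.05) = 0.8975
  C_12 = −[(-0.05)(1.00) − (-0.05)(-0.45)] = 0.0725
  C_13 = (-0.05)(-0.05) − (0.90)(-0.45) = 0.4075
  C_21 = −[(0.00)(1.00) − (-0.40)(-0.05)] = 0.0200
  C_22 = (0.95)(1.00) − (-0.40)(-0.45) = 0.7700
  C_23 = −[(0.95)(-0.05) − (0.00)(-0.45)] = 0.0475
  C_31 = (0.00)(-0.05) − (-0.40)(0.90) = 0.3600
  C_32 = −[(0.95)(-0.05) − (-0.40)(-0.05)] = 0.0675
  C_33 = (0.95)(0.90) − (0.00)(-0.05) = 0.8550
det(I−A) = Σ_j (I−A)_1j·C_1j = (0.95)(0.8975) + (0.00)(0.0725) + (-0.40)(0.4075) = 0.689625
adj(I−A) = Cᵀ =
  [ 0.8975   0.0200   0.3600]
  [ 0.0725   0.7700   0.0675]
  [ 0.4075   0.0475   0.8550]
(I − A)⁻¹ = adj(I−A) / det(I−A) ≈
  [   1.3014     0.0290     0.5220]
  [   0.1051     1.1165     0.0979]
  [   0.5909     0.0689     1.2398]
x = (I − A)⁻¹ d = adj(I−A)·d / det(I−A), with det(I−A) = 0.689625:
  x_C = (0.8975·110 + 0.0200·280 + 0.3600·120) / 0.689625 = 147.525 / 0.689625 ≈ 213.92
  x_M = (0.0725·110 + 0.7700·280 + 0.0675·120) / 0.689625 = 231.675 / 0.689625 ≈ 335.94
  x_R = (0.4075·110 + 0.0475·280 + 0.8550·120) / 0.689625 = 160.725 / 0.689625 ≈ 233.06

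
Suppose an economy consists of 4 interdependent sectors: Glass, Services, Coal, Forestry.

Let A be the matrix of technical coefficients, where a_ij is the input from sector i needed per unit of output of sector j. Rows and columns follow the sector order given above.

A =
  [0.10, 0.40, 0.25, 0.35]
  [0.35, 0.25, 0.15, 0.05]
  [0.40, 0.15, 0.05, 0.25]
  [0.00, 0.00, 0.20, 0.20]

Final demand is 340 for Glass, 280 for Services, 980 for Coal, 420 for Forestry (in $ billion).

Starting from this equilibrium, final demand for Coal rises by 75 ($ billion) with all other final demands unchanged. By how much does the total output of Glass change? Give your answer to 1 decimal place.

I − A =
  [   0.90    -0.40    -0.25    -0.35]
  [  -0.35     0.75    -0.15    -0.05]
  [  -0.40    -0.15     0.95    -0.25]
  [   0.00     0.00    -0.20     0.80]
Compute the cofactors C_ij = (−1)^(i+j)·(3×3 minor ij) of I−A; the adjugate is their transpose:
adj(I−A) = Cᵀ =
  [ 0.513000   0.324500   0.254500   0.324250]
  [ 0.300500   0.531000   0.211500   0.230750]
  [ 0.282000   0.236000   0.428000   0.271875]
  [ 0.070500   0.059000   0.107000   0.375875]
det(I−A) = Σ_j (I−A)_1j·C_1j = (0.90)(0.513000) + (-0.40)(0.300500) + (-0.25)(0.282000) + (-0.35)(0.070500) = 0.246325
(I − A)⁻¹ = adj(I−A) / det(I−A) ≈
  [   2.0826     1.3174     1.0332     1.3164]
  [   1.2199     2.1557     0.8586     0.9368]
  [   1.1448     0.9581     1.7375     1.1037]
  [   0.2862     0.2395     0.4344     1.5259]
Δx = (I − A)⁻¹ Δd with Δd having +75 in the Coal component and 0 elsewhere.
So Δx_1 = L_13 · (+75), where L_13 = adj(I−A)_13 / det(I−A) = 0.254500 / 0.246325.
Δx_1 = 0.254500 × (+75) / 0.246325 = 19.0875 / 0.246325 ≈ 77.5.

Δx_1 = 77.5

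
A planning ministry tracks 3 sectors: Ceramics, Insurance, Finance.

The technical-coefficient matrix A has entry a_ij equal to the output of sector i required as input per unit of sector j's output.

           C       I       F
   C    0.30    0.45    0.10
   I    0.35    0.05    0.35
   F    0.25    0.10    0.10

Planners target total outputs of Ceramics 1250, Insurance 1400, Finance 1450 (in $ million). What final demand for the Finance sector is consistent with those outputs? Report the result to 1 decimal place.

I − A =
  [   0.70    -0.45    -0.10]
  [  -0.35     0.95    -0.35]
  [  -0.25    -0.10     0.90]
d = (I − A) x:
  d_C = (+0.70)·1250 + (-0.45)·1400 + (-0.10)·1450 = 100.0
  d_I = (-0.35)·1250 + (+0.95)·1400 + (-0.35)·1450 = 385.0
  d_F = (-0.25)·1250 + (-0.10)·1400 + (+0.90)·1450 = 852.5

d_F = 852.5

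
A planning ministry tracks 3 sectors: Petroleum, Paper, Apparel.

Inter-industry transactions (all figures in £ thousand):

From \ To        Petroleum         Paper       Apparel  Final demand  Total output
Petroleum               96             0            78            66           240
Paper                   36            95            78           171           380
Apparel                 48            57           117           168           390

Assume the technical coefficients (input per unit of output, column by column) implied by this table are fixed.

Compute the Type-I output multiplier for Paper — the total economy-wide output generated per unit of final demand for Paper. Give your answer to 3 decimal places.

Technical coefficients a_ij = z_ij / X_j:
  a_11 = 96/240 = 0.40, a_21 = 36/240 = 0.15, a_31 = 48/240 = 0.20
  a_12 = 0/380 = 0.00, a_22 = 95/380 = 0.25, a_32 = 57/380 = 0.15
  a_13 = 78/390 = 0.20, a_23 = 78/390 = 0.20, a_33 = 117/390 = 0.30
I − A =
  [   0.60     0.00    -0.20]
  [  -0.15     0.75    -0.20]
  [  -0.20    -0.15     0.70]
Cofactors of I−A, C_ij = (−1)^(i+j)·(minor ij) (rows/columns in the sector order above):
  C_11 = (0.75)(0.70) − (-0.20)(-0.15) = 0.4950
  C_12 = −[(-0.15)(0.70) − (-0.20)(-0.20)] = 0.1450
  C_13 = (-0.15)(-0.15) − (0.75)(-0.20) = 0.1725
  C_21 = −[(0.00)(0.70) − (-0.20)(-0.15)] = 0.0300
  C_22 = (0.60)(0.70) − (-0.20)(-0.20) = 0.3800
  C_23 = −[(0.60)(-0.15) − (0.00)(-0.20)] = 0.0900
  C_31 = (0.00)(-0.20) − (-0.20)(0.75) = 0.1500
  C_32 = −[(0.60)(-0.20) − (-0.20)(-0.15)] = 0.1500
  C_33 = (0.60)(0.75) − (0.00)(-0.15) = 0.4500
det(I−A) = Σ_j (I−A)_1j·C_1j = (0.60)(0.4950) + (0.00)(0.1450) + (-0.20)(0.1725) = 0.2625
adj(I−A) = Cᵀ =
  [ 0.4950   0.0300   0.1500]
  [ 0.1450   0.3800   0.1500]
  [ 0.1725   0.0900   0.4500]
(I − A)⁻¹ = adj(I−A) / det(I−A) ≈
  [   1.8857     0.1143     0.5714]
  [   0.5524     1.4476     0.5714]
  [   0.6571     0.3429     1.7143]
The output multiplier for sector j is the column-j sum of the Leontief inverse (I − A)⁻¹ = adj(I−A) / det(I−A).
Column 2 of adj(I−A): (0.0300, 0.3800, 0.0900); det(I−A) = 0.2625.
m_2 = (0.0300 + 0.3800 + 0.0900) / 0.2625 = 0.50 / 0.2625 ≈ 1.905.

m_2 = 1.905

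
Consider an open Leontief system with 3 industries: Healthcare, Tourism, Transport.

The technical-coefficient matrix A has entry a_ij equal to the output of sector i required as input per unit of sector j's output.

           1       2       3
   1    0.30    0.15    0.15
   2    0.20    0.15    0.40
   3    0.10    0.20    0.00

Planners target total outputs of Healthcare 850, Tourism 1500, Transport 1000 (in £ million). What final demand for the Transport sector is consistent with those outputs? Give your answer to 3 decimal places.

I − A =
  [   0.70    -0.15    -0.15]
  [  -0.20     0.85    -0.40]
  [  -0.10    -0.20     1.00]
d = (I − A) x:
  d_1 = (+0.70)·850 + (-0.15)·1500 + (-0.15)·1000 = 220.000
  d_2 = (-0.20)·850 + (+0.85)·1500 + (-0.40)·1000 = 705.000
  d_3 = (-0.10)·850 + (-0.20)·1500 + (+1.00)·1000 = 615.000

d_3 = 615.000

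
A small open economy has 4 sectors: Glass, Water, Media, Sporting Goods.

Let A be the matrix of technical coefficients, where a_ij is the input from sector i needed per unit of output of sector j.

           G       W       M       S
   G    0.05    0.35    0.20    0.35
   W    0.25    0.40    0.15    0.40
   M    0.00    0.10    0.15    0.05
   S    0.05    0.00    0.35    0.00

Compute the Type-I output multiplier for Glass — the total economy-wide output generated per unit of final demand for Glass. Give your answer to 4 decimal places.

I − A =
  [   0.95    -0.35    -0.20    -0.35]
  [  -0.25     0.60    -0.15    -0.40]
  [   0.00    -0.10     0.85    -0.05]
  [  -0.05     0.00    -0.35     1.00]
Compute the cofactors C_ij = (−1)^(i+j)·(3×3 minor ij) of I−A; the adjugate is their transpose:
adj(I−A) = Cᵀ =
  [ 0.470500   0.323625   0.295000   0.308875]
  [ 0.225500   0.775500   0.357500   0.407000]
  [ 0.028500   0.094125   0.465000   0.070875]
  [ 0.033500   0.049125   0.177500   0.390875]
det(I−A) = Σ_j (I−A)_1j·C_1j = (0.95)(0.470500) + (-0.35)(0.225500) + (-0.20)(0.028500) + (-0.35)(0.033500) = 0.350625
(I − A)⁻¹ = adj(I−A) / det(I−A) ≈
  [   1.34189     0.92299     0.84135     0.88093]
  [   0.64314     2.21176     1.01961     1.16078]
  [   0.08128     0.26845     1.32620     0.20214]
  [   0.09554     0.14011     0.50624     1.11480]
The output multiplier for sector j is the column-j sum of the Leontief inverse (I − A)⁻¹ = adj(I−A) / det(I−A).
Column G of adj(I−A): (0.470500, 0.225500, 0.028500, 0.033500); det(I−A) = 0.350625.
m_G = (0.470500 + 0.225500 + 0.028500 + 0.033500) / 0.350625 = 0.758 / 0.350625 ≈ 2.1619.

m_G = 2.1619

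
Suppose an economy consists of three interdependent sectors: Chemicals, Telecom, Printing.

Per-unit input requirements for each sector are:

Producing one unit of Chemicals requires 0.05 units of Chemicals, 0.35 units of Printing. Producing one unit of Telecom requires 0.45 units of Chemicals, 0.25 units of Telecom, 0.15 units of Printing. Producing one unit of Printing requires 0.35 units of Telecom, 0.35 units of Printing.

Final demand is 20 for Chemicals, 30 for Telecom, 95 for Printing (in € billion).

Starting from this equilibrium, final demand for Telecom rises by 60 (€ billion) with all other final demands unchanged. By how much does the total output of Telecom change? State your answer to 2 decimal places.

I − A =
  [   0.95    -0.45     0.00]
  [   0.00     0.75    -0.35]
  [  -0.35    -0.15     0.65]
Cofactors of I−A, C_ij = (−1)^(i+j)·(minor ij) (rows/columns in the sector order above):
  C_11 = (0.75)(0.65) − (-0.35)(-0.15) = 0.4350
  C_12 = −[(0.00)(0.65) − (-0.35)(-0.35)] = 0.1225
  C_13 = (0.00)(-0.15) − (0.75)(-0.35) = 0.2625
  C_21 = −[(-0.45)(0.65) − (0.00)(-0.15)] = 0.2925
  C_22 = (0.95)(0.65) − (0.00)(-0.35) = 0.6175
  C_23 = −[(0.95)(-0.15) − (-0.45)(-0.35)] = 0.3000
  C_31 = (-0.45)(-0.35) − (0.00)(0.75) = 0.1575
  C_32 = −[(0.95)(-0.35) − (0.00)(0.00)] = 0.3325
  C_33 = (0.95)(0.75) − (-0.45)(0.00) = 0.7125
det(I−A) = Σ_j (I−A)_1j·C_1j = (0.95)(0.4350) + (-0.45)(0.1225) + (0.00)(0.2625) = 0.358125
adj(I−A) = Cᵀ =
  [ 0.4350   0.2925   0.1575]
  [ 0.1225   0.6175   0.3325]
  [ 0.2625   0.3000   0.7125]
(I − A)⁻¹ = adj(I−A) / det(I−A) ≈
  [   1.2147     0.8168     0.4398]
  [   0.3421     1.7243     0.9284]
  [   0.7330     0.8377     1.9895]
Δx = (I − A)⁻¹ Δd with Δd having +60 in the Telecom component and 0 elsewhere.
So Δx_T = L_TT · (+60), where L_TT = adj(I−A)_TT / det(I−A) = 0.6175 / 0.358125.
Δx_T = 0.6175 × (+60) / 0.358125 = 37.05 / 0.358125 ≈ 103.46.

Δx_T = 103.46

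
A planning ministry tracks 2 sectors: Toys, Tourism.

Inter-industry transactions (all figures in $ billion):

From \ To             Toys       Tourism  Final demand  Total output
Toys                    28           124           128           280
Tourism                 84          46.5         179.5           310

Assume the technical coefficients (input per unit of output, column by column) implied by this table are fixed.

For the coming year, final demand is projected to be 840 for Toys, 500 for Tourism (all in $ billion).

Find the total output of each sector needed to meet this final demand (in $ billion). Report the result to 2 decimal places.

Technical coefficients a_ij = z_ij / X_j:
  a_11 = 28/280 = 0.10, a_21 = 84/280 = 0.30
  a_12 = 124/310 = 0.40, a_22 = 46.5/310 = 0.15
I − A =
  [   0.90    -0.40]
  [  -0.30     0.85]
det(I−A) = (0.90)(0.85) − (-0.40)(-0.30) = 0.6450
adj(I−A) = [[0.85, 0.40], [0.30, 0.90]]
(I − A)⁻¹ = adj(I−A) / det(I−A) ≈
  [   1.3178     0.6202]
  [   0.4651     1.3953]
x = (I − A)⁻¹ d = adj(I−A)·d / det(I−A), with det(I−A) = 0.6450:
  x_1 = (0.85·840 + 0.40·500) / 0.6450 = 914.00 / 0.6450 ≈ 1417.05
  x_2 = (0.30·840 + 0.90·500) / 0.6450 = 702.00 / 0.6450 ≈ 1088.37

x_1 = 1417.05, x_2 = 1088.37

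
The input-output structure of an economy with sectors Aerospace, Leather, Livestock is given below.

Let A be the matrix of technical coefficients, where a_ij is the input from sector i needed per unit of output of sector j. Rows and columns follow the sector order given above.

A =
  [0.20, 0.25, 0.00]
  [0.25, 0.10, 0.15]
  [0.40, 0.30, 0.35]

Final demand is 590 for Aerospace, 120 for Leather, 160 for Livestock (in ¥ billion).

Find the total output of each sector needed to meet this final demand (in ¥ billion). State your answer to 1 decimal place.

I − A =
  [   0.80    -0.25     0.00]
  [  -0.25     0.90    -0.15]
  [  -0.40    -0.30     0.65]
Cofactors of I−A, C_ij = (−1)^(i+j)·(minor ij) (rows/columns in the sector order above):
  C_11 = (0.90)(0.65) − (-0.15)(-0.30) = 0.5400
  C_12 = −[(-0.25)(0.65) − (-0.15)(-0.40)] = 0.2225
  C_13 = (-0.25)(-0.30) − (0.90)(-0.40) = 0.4350
  C_21 = −[(-0.25)(0.65) − (0.00)(-0.30)] = 0.1625
  C_22 = (0.80)(0.65) − (0.00)(-0.40) = 0.5200
  C_23 = −[(0.80)(-0.30) − (-0.25)(-0.40)] = 0.3400
  C_31 = (-0.25)(-0.15) − (0.00)(0.90) = 0.0375
  C_32 = −[(0.80)(-0.15) − (0.00)(-0.25)] = 0.1200
  C_33 = (0.80)(0.90) − (-0.25)(-0.25) = 0.6575
det(I−A) = Σ_j (I−A)_1j·C_1j = (0.80)(0.5400) + (-0.25)(0.2225) + (0.00)(0.4350) = 0.376375
adj(I−A) = Cᵀ =
  [ 0.5400   0.1625   0.0375]
  [ 0.2225   0.5200   0.1200]
  [ 0.4350   0.3400   0.6575]
(I − A)⁻¹ = adj(I−A) / det(I−A) ≈
  [   1.4347     0.4318     0.0996]
  [   0.5912     1.3816     0.3188]
  [   1.1558     0.9034     1.7469]
x = (I − A)⁻¹ d = adj(I−A)·d / det(I−A), with det(I−A) = 0.376375:
  x_1 = (0.5400·590 + 0.1625·120 + 0.0375·160) / 0.376375 = 344.10 / 0.376375 ≈ 914.2
  x_2 = (0.2225·590 + 0.5200·120 + 0.1200·160) / 0.376375 = 212.875 / 0.376375 ≈ 565.6
  x_3 = (0.4350·590 + 0.3400·120 + 0.6575·160) / 0.376375 = 402.65 / 0.376375 ≈ 1069.8

x_1 = 914.2, x_2 = 565.6, x_3 = 1069.8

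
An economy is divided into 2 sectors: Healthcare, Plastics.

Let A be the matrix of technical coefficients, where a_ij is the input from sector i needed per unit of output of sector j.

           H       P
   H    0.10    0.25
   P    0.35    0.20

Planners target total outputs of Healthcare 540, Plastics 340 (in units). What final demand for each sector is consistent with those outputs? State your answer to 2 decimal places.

d_H = 401.00, d_P = 83.00

I − A =
  [   0.90    -0.25]
  [  -0.35     0.80]
d = (I − A) x:
  d_H = (+0.90)·540 + (-0.25)·340 = 401.00
  d_P = (-0.35)·540 + (+0.80)·340 = 83.00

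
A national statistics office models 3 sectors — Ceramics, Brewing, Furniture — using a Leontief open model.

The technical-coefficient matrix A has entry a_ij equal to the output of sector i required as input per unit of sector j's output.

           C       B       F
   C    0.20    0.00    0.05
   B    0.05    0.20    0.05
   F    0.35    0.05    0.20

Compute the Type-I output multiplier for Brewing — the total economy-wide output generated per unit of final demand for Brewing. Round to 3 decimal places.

I − A =
  [   0.80     0.00    -0.05]
  [  -0.05     0.80    -0.05]
  [  -0.35    -0.05     0.80]
Cofactors of I−A, C_ij = (−1)^(i+j)·(minor ij) (rows/columns in the sector order above):
  C_11 = (0.80)(0.80) − (-0.05)(-0.05) = 0.6375
  C_12 = −[(-0.05)(0.80) − (-0.05)(-0.35)] = 0.0575
  C_13 = (-0.05)(-0.05) − (0.80)(-0.35) = 0.2825
  C_21 = −[(0.00)(0.80) − (-0.05)(-0.05)] = 0.0025
  C_22 = (0.80)(0.80) − (-0.05)(-0.35) = 0.6225
  C_23 = −[(0.80)(-0.05) − (0.00)(-0.35)] = 0.0400
  C_31 = (0.00)(-0.05) − (-0.05)(0.80) = 0.0400
  C_32 = −[(0.80)(-0.05) − (-0.05)(-0.05)] = 0.0425
  C_33 = (0.80)(0.80) − (0.00)(-0.05) = 0.6400
det(I−A) = Σ_j (I−A)_1j·C_1j = (0.80)(0.6375) + (0.00)(0.0575) + (-0.05)(0.2825) = 0.495875
adj(I−A) = Cᵀ =
  [ 0.6375   0.0025   0.0400]
  [ 0.0575   0.6225   0.0425]
  [ 0.2825   0.0400   0.6400]
(I − A)⁻¹ = adj(I−A) / det(I−A) ≈
  [   1.2856     0.0050     0.0807]
  [   0.1160     1.2554     0.0857]
  [   0.5697     0.0807     1.2906]
The output multiplier for sector j is the column-j sum of the Leontief inverse (I − A)⁻¹ = adj(I−A) / det(I−A).
Column B of adj(I−A): (0.0025, 0.6225, 0.0400); det(I−A) = 0.495875.
m_B = (0.0025 + 0.6225 + 0.0400) / 0.495875 = 0.665 / 0.495875 ≈ 1.341.

m_B = 1.341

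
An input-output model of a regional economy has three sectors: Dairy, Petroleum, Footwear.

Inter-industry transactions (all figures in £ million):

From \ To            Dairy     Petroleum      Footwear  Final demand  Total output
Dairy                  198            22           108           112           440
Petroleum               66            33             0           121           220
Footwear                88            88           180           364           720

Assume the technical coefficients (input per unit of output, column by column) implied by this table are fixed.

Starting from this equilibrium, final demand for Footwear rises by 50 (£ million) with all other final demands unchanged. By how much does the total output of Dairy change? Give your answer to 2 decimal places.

Technical coefficients a_ij = z_ij / X_j:
  a_DD = 198/440 = 0.45, a_PD = 66/440 = 0.15, a_FD = 88/440 = 0.20
  a_DP = 22/220 = 0.10, a_PP = 33/220 = 0.15, a_FP = 88/220 = 0.40
  a_DF = 108/720 = 0.15, a_PF = 0/720 = 0.00, a_FF = 180/720 = 0.25
I − A =
  [   0.55    -0.10    -0.15]
  [  -0.15     0.85     0.00]
  [  -0.20    -0.40     0.75]
Cofactors of I−A, C_ij = (−1)^(i+j)·(minor ij) (rows/columns in the sector order above):
  C_11 = (0.85)(0.75) − (0.00)(-0.40) = 0.6375
  C_12 = −[(-0.15)(0.75) − (0.00)(-0.20)] = 0.1125
  C_13 = (-0.15)(-0.40) − (0.85)(-0.20) = 0.2300
  C_21 = −[(-0.10)(0.75) − (-0.15)(-0.40)] = 0.1350
  C_22 = (0.55)(0.75) − (-0.15)(-0.20) = 0.3825
  C_23 = −[(0.55)(-0.40) − (-0.10)(-0.20)] = 0.2400
  C_31 = (-0.10)(0.00) − (-0.15)(0.85) = 0.1275
  C_32 = −[(0.55)(0.00) − (-0.15)(-0.15)] = 0.0225
  C_33 = (0.55)(0.85) − (-0.10)(-0.15) = 0.4525
det(I−A) = Σ_j (I−A)_1j·C_1j = (0.55)(0.6375) + (-0.10)(0.1125) + (-0.15)(0.2300) = 0.304875
adj(I−A) = Cᵀ =
  [ 0.6375   0.1350   0.1275]
  [ 0.1125   0.3825   0.0225]
  [ 0.2300   0.2400   0.4525]
(I − A)⁻¹ = adj(I−A) / det(I−A) ≈
  [   2.0910     0.4428     0.4182]
  [   0.3690     1.2546     0.0738]
  [   0.7544     0.7872     1.4842]
Δx = (I − A)⁻¹ Δd with Δd having +50 in the Footwear component and 0 elsewhere.
So Δx_D = L_DF · (+50), where L_DF = adj(I−A)_DF / det(I−A) = 0.1275 / 0.304875.
Δx_D = 0.1275 × (+50) / 0.304875 = 6.375 / 0.304875 ≈ 20.91.

Δx_D = 20.91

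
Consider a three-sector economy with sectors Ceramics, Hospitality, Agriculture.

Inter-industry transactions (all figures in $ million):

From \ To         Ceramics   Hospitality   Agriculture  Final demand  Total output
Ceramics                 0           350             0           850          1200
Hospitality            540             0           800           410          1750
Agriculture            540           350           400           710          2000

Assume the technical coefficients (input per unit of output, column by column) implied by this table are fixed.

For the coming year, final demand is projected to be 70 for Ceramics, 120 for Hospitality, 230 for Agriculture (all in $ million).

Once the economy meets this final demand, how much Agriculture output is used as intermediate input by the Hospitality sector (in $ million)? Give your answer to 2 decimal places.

z_32 = 73.79

Technical coefficients a_ij = z_ij / X_j:
  a_11 = 0/1200 = 0.00, a_21 = 540/1200 = 0.45, a_31 = 540/1200 = 0.45
  a_12 = 350/1750 = 0.20, a_22 = 0/1750 = 0.00, a_32 = 350/1750 = 0.20
  a_13 = 0/2000 = 0.00, a_23 = 800/2000 = 0.40, a_33 = 400/2000 = 0.20
I − A =
  [   1.00    -0.20     0.00]
  [  -0.45     1.00    -0.40]
  [  -0.45    -0.20     0.80]
Cofactors of I−A, C_ij = (−1)^(i+j)·(minor ij) (rows/columns in the sector order above):
  C_11 = (1.00)(0.80) − (-0.40)(-0.20) = 0.7200
  C_12 = −[(-0.45)(0.80) − (-0.40)(-0.45)] = 0.5400
  C_13 = (-0.45)(-0.20) − (1.00)(-0.45) = 0.5400
  C_21 = −[(-0.20)(0.80) − (0.00)(-0.20)] = 0.1600
  C_22 = (1.00)(0.80) − (0.00)(-0.45) = 0.8000
  C_23 = −[(1.00)(-0.20) − (-0.20)(-0.45)] = 0.2900
  C_31 = (-0.20)(-0.40) − (0.00)(1.00) = 0.0800
  C_32 = −[(1.00)(-0.40) − (0.00)(-0.45)] = 0.4000
  C_33 = (1.00)(1.00) − (-0.20)(-0.45) = 0.9100
det(I−A) = Σ_j (I−A)_1j·C_1j = (1.00)(0.7200) + (-0.20)(0.5400) + (0.00)(0.5400) = 0.6120
adj(I−A) = Cᵀ =
  [ 0.7200   0.1600   0.0800]
  [ 0.5400   0.8000   0.4000]
  [ 0.5400   0.2900   0.9100]
(I − A)⁻¹ = adj(I−A) / det(I−A) ≈
  [   1.1765     0.2614     0.1307]
  [   0.8824     1.3072     0.6536]
  [   0.8824     0.4739     1.4869]
First solve x = (I − A)⁻¹ d = adj(I−A)·d / det(I−A); in particular x_2 = (0.5400·70 + 0.8000·120 + 0.4000·230) / 0.6120 = 225.80 / 0.6120 ≈ 368.9542.
Intermediate flow from 3 to 2: z_32 = a_32 · x_2 = 0.20 × 225.80 / 0.6120 = 45.16 / 0.6120 ≈ 73.79.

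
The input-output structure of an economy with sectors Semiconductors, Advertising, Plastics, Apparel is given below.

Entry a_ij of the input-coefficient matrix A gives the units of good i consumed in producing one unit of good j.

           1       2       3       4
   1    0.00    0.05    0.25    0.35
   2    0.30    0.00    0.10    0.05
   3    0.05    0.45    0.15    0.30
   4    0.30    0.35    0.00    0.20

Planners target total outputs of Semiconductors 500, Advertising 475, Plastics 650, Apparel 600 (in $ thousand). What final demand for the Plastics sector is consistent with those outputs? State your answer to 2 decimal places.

d_3 = 133.75

I − A =
  [   1.00    -0.05    -0.25    -0.35]
  [  -0.30     1.00    -0.10    -0.05]
  [  -0.05    -0.45     0.85    -0.30]
  [  -0.30    -0.35     0.00     0.80]
d = (I − A) x:
  d_1 = (+1.00)·500 + (-0.05)·475 + (-0.25)·650 + (-0.35)·600 = 103.75
  d_2 = (-0.30)·500 + (+1.00)·475 + (-0.10)·650 + (-0.05)·600 = 230.00
  d_3 = (-0.05)·500 + (-0.45)·475 + (+0.85)·650 + (-0.30)·600 = 133.75
  d_4 = (-0.30)·500 + (-0.35)·475 + (+0.00)·650 + (+0.80)·600 = 163.75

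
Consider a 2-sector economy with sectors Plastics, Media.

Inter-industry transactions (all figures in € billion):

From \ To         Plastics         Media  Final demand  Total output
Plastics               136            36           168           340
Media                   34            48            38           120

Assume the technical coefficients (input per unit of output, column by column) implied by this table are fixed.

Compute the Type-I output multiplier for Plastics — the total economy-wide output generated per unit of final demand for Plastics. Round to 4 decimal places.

m_1 = 2.1212

Technical coefficients a_ij = z_ij / X_j:
  a_11 = 136/340 = 0.40, a_21 = 34/340 = 0.10
  a_12 = 36/120 = 0.30, a_22 = 48/120 = 0.40
I − A =
  [   0.60    -0.30]
  [  -0.10     0.60]
det(I−A) = (0.60)(0.60) − (-0.30)(-0.10) = 0.3300
adj(I−A) = [[0.60, 0.30], [0.10, 0.60]]
(I − A)⁻¹ = adj(I−A) / det(I−A) ≈
  [   1.81818     0.90909]
  [   0.30303     1.81818]
The output multiplier for sector j is the column-j sum of the Leontief inverse (I − A)⁻¹ = adj(I−A) / det(I−A).
Column 1 of adj(I−A): (0.60, 0.10); det(I−A) = 0.3300.
m_1 = (0.60 + 0.10) / 0.3300 = 0.70 / 0.3300 ≈ 2.1212.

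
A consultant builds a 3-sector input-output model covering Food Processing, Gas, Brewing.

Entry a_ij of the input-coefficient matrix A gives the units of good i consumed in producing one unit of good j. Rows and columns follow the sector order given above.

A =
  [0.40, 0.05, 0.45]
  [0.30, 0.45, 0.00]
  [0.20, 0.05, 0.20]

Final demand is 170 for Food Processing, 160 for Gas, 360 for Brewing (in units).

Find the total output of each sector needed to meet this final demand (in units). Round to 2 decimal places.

I − A =
  [   0.60    -0.05    -0.45]
  [  -0.30     0.55     0.00]
  [  -0.20    -0.05     0.80]
Cofactors of I−A, C_ij = (−1)^(i+j)·(minor ij) (rows/columns in the sector order above):
  C_11 = (0.55)(0.80) − (0.00)(-0.05) = 0.4400
  C_12 = −[(-0.30)(0.80) − (0.00)(-0.20)] = 0.2400
  C_13 = (-0.30)(-0.05) − (0.55)(-0.20) = 0.1250
  C_21 = −[(-0.05)(0.80) − (-0.45)(-0.05)] = 0.0625
  C_22 = (0.60)(0.80) − (-0.45)(-0.20) = 0.3900
  C_23 = −[(0.60)(-0.05) − (-0.05)(-0.20)] = 0.0400
  C_31 = (-0.05)(0.00) − (-0.45)(0.55) = 0.2475
  C_32 = −[(0.60)(0.00) − (-0.45)(-0.30)] = 0.1350
  C_33 = (0.60)(0.55) − (-0.05)(-0.30) = 0.3150
det(I−A) = Σ_j (I−A)_1j·C_1j = (0.60)(0.4400) + (-0.05)(0.2400) + (-0.45)(0.1250) = 0.19575
adj(I−A) = Cᵀ =
  [ 0.4400   0.0625   0.2475]
  [ 0.2400   0.3900   0.1350]
  [ 0.1250   0.0400   0.3150]
(I − A)⁻¹ = adj(I−A) / det(I−A) ≈
  [   2.2478     0.3193     1.2644]
  [   1.2261     1.9923     0.6897]
  [   0.6386     0.2043     1.6092]
x = (I − A)⁻¹ d = adj(I−A)·d / det(I−A), with det(I−A) = 0.19575:
  x_1 = (0.4400·170 + 0.0625·160 + 0.2475·360) / 0.19575 = 173.90 / 0.19575 ≈ 888.38
  x_2 = (0.2400·170 + 0.3900·160 + 0.1350·360) / 0.19575 = 151.80 / 0.19575 ≈ 775.48
  x_3 = (0.1250·170 + 0.0400·160 + 0.3150·360) / 0.19575 = 141.05 / 0.19575 ≈ 720.56

x_1 = 888.38, x_2 = 775.48, x_3 = 720.56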